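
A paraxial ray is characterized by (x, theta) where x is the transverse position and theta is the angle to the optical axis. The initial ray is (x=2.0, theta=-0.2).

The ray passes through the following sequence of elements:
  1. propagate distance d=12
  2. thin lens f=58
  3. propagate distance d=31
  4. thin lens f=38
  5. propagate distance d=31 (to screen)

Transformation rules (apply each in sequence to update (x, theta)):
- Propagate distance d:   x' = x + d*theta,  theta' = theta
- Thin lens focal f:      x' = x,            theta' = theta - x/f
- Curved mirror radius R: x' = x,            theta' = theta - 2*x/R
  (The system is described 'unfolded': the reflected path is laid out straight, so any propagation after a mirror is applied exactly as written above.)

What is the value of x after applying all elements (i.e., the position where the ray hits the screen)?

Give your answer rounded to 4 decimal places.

Initial: x=2.0000 theta=-0.2000
After 1 (propagate distance d=12): x=-0.4000 theta=-0.2000
After 2 (thin lens f=58): x=-0.4000 theta=-28/145 (≈-0.1931)
After 3 (propagate distance d=31): x=-926/145 (≈-6.3862) theta=-28/145 (≈-0.1931)
After 4 (thin lens f=38): x=-926/145 (≈-6.3862) theta=-69/2755 (≈-0.0250)
After 5 (propagate distance d=31 (to screen)): x=-19733/2755 (≈-7.1626) theta=-69/2755 (≈-0.0250)
Rounded to 4 decimal places: x = -7.1626

Answer: -7.1626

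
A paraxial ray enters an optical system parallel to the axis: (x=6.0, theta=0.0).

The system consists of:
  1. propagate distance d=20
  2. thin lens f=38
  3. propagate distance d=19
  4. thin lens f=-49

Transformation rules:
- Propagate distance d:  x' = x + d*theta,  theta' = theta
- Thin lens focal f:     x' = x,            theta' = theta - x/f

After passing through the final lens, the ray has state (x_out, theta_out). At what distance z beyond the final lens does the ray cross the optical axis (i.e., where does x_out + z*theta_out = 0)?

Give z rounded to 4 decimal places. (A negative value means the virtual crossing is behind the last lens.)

Answer: 31.0333

Derivation:
Initial: x=6.0000 theta=0.0000
After 1 (propagate distance d=20): x=6.0000 theta=0.0000
After 2 (thin lens f=38): x=6.0000 theta=-3/19 (≈-0.1579)
After 3 (propagate distance d=19): x=3.0000 theta=-3/19 (≈-0.1579)
After 4 (thin lens f=-49): x=3.0000 theta=-90/931 (≈-0.0967)
z_focus = -x_out/theta_out = -(3.0000)/(-90/931) = 931/30 ≈ 31.0333
Rounded to 4 decimal places: z = 31.0333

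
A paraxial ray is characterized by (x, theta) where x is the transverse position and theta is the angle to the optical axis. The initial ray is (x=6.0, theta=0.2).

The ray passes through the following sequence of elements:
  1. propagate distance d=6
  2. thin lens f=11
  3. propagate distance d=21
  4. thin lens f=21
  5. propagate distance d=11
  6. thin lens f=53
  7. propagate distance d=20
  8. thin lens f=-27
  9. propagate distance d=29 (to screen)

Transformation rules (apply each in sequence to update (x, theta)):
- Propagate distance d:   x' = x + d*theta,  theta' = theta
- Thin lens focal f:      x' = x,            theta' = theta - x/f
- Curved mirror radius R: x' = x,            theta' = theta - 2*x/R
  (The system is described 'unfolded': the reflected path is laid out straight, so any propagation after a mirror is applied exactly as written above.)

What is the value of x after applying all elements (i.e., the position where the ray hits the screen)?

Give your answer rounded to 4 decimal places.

Initial: x=6.0000 theta=0.2000
After 1 (propagate distance d=6): x=7.2000 theta=0.2000
After 2 (thin lens f=11): x=7.2000 theta=-5/11 (≈-0.4545)
After 3 (propagate distance d=21): x=-129/55 (≈-2.3455) theta=-5/11 (≈-0.4545)
After 4 (thin lens f=21): x=-129/55 (≈-2.3455) theta=-12/35 (≈-0.3429)
After 5 (propagate distance d=11): x=-471/77 (≈-6.1169) theta=-12/35 (≈-0.3429)
After 6 (thin lens f=53): x=-471/77 (≈-6.1169) theta=-663/2915 (≈-0.2274)
After 7 (propagate distance d=20): x=-3957/371 (≈-10.6658) theta=-663/2915 (≈-0.2274)
After 8 (thin lens f=-27): x=-3957/371 (≈-10.6658) theta=-114314/183645 (≈-0.6225)
After 9 (propagate distance d=29 (to screen)): x=-753403/26235 (≈-28.7175) theta=-114314/183645 (≈-0.6225)
Rounded to 4 decimal places: x = -28.7175

Answer: -28.7175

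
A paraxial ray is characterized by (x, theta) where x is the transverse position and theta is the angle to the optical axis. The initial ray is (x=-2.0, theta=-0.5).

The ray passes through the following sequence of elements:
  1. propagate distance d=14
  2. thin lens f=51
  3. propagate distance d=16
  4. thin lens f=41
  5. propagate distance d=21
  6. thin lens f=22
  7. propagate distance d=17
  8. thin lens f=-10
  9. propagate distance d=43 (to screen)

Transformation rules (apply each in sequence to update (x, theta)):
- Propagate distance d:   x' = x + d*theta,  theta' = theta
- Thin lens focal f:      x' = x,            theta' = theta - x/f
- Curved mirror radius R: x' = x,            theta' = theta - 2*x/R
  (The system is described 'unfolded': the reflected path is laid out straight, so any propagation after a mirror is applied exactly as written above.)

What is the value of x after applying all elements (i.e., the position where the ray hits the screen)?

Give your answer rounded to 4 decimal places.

Answer: 13.2420

Derivation:
Initial: x=-2.0000 theta=-0.5000
After 1 (propagate distance d=14): x=-9.0000 theta=-0.5000
After 2 (thin lens f=51): x=-9.0000 theta=-11/34 (≈-0.3235)
After 3 (propagate distance d=16): x=-241/17 (≈-14.1765) theta=-11/34 (≈-0.3235)
After 4 (thin lens f=41): x=-241/17 (≈-14.1765) theta=31/1394 (≈0.0222)
After 5 (propagate distance d=21): x=-19111/1394 (≈-13.7095) theta=31/1394 (≈0.0222)
After 6 (thin lens f=22): x=-19111/1394 (≈-13.7095) theta=19793/30668 (≈0.6454)
After 7 (propagate distance d=17): x=-83961/30668 (≈-2.7377) theta=19793/30668 (≈0.6454)
After 8 (thin lens f=-10): x=-83961/30668 (≈-2.7377) theta=113969/306680 (≈0.3716)
After 9 (propagate distance d=43 (to screen)): x=369187/27880 (≈13.2420) theta=113969/306680 (≈0.3716)
Rounded to 4 decimal places: x = 13.2420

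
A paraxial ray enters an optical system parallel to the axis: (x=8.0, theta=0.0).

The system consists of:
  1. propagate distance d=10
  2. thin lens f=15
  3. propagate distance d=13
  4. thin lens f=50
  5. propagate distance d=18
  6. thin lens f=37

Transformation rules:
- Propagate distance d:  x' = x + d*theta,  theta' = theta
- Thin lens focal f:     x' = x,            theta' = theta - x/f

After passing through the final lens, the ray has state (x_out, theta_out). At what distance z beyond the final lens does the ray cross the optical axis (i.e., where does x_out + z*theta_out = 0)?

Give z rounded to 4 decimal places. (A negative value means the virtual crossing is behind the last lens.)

Initial: x=8.0000 theta=0.0000
After 1 (propagate distance d=10): x=8.0000 theta=0.0000
After 2 (thin lens f=15): x=8.0000 theta=-8/15 (≈-0.5333)
After 3 (propagate distance d=13): x=16/15 (≈1.0667) theta=-8/15 (≈-0.5333)
After 4 (thin lens f=50): x=16/15 (≈1.0667) theta=-208/375 (≈-0.5547)
After 5 (propagate distance d=18): x=-3344/375 (≈-8.9173) theta=-208/375 (≈-0.5547)
After 6 (thin lens f=37): x=-3344/375 (≈-8.9173) theta=-4352/13875 (≈-0.3137)
z_focus = -x_out/theta_out = -(-3344/375)/(-4352/13875) = -7733/272 ≈ -28.4301
Rounded to 4 decimal places: z = -28.4301

Answer: -28.4301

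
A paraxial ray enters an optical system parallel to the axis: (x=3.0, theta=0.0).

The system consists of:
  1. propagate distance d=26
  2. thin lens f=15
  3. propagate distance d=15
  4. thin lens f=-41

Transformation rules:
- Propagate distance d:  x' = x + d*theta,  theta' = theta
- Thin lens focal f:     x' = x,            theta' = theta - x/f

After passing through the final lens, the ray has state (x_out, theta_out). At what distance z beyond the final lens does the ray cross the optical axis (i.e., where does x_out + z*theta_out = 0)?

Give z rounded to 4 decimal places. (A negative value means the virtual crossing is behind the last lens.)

Answer: 0.0000

Derivation:
Initial: x=3.0000 theta=0.0000
After 1 (propagate distance d=26): x=3.0000 theta=0.0000
After 2 (thin lens f=15): x=3.0000 theta=-0.2000
After 3 (propagate distance d=15): x=0.0000 theta=-0.2000
After 4 (thin lens f=-41): x=0.0000 theta=-0.2000
z_focus = -x_out/theta_out = -(0.0000)/(-0.2000) = 0.0000
Rounded to 4 decimal places: z = 0.0000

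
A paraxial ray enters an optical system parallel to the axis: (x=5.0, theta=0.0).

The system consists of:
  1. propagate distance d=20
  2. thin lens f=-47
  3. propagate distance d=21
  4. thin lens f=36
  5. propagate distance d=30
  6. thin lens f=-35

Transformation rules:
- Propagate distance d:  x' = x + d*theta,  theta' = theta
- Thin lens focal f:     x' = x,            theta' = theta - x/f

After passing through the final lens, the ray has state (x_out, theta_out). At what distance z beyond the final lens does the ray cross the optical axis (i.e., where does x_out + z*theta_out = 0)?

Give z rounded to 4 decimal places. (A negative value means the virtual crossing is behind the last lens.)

Initial: x=5.0000 theta=0.0000
After 1 (propagate distance d=20): x=5.0000 theta=0.0000
After 2 (thin lens f=-47): x=5.0000 theta=5/47 (≈0.1064)
After 3 (propagate distance d=21): x=340/47 (≈7.2340) theta=5/47 (≈0.1064)
After 4 (thin lens f=36): x=340/47 (≈7.2340) theta=-40/423 (≈-0.0946)
After 5 (propagate distance d=30): x=620/141 (≈4.3972) theta=-40/423 (≈-0.0946)
After 6 (thin lens f=-35): x=620/141 (≈4.3972) theta=92/2961 (≈0.0311)
z_focus = -x_out/theta_out = -(620/141)/(92/2961) = -3255/23 ≈ -141.5217
Rounded to 4 decimal places: z = -141.5217

Answer: -141.5217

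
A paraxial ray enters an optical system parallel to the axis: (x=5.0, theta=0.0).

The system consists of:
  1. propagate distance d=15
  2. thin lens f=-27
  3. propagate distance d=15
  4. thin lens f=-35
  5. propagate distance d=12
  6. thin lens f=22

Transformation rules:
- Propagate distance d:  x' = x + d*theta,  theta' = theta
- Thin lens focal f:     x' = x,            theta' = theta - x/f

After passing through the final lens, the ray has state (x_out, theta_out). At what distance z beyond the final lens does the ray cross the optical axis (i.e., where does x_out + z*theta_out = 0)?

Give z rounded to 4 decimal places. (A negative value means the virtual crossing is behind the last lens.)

Answer: 75.2400

Derivation:
Initial: x=5.0000 theta=0.0000
After 1 (propagate distance d=15): x=5.0000 theta=0.0000
After 2 (thin lens f=-27): x=5.0000 theta=5/27 (≈0.1852)
After 3 (propagate distance d=15): x=70/9 (≈7.7778) theta=5/27 (≈0.1852)
After 4 (thin lens f=-35): x=70/9 (≈7.7778) theta=11/27 (≈0.4074)
After 5 (propagate distance d=12): x=38/3 (≈12.6667) theta=11/27 (≈0.4074)
After 6 (thin lens f=22): x=38/3 (≈12.6667) theta=-50/297 (≈-0.1684)
z_focus = -x_out/theta_out = -(38/3)/(-50/297) = 75.2400
Rounded to 4 decimal places: z = 75.2400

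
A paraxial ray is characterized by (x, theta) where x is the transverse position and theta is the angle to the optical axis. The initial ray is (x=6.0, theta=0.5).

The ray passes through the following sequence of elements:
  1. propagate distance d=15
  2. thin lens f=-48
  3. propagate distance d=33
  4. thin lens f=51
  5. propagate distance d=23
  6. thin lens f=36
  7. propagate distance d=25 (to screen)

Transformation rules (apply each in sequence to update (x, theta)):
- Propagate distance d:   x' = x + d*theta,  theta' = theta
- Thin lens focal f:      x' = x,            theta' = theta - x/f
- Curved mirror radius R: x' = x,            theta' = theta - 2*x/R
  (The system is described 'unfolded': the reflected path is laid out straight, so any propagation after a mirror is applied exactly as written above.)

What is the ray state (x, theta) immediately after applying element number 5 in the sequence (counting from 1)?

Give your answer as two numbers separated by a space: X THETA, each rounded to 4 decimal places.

Initial: x=6.0000 theta=0.5000
After 1 (propagate distance d=15): x=13.5000 theta=0.5000
After 2 (thin lens f=-48): x=13.5000 theta=25/32 (≈0.7813)
After 3 (propagate distance d=33): x=1257/32 (≈39.2813) theta=25/32 (≈0.7813)
After 4 (thin lens f=51): x=1257/32 (≈39.2813) theta=3/272 (≈0.0110)
After 5 (propagate distance d=23): x=21507/544 (≈39.5349) theta=3/272 (≈0.0110)
Rounded to 4 decimal places: x = 39.5349, theta = 0.0110

Answer: 39.5349 0.0110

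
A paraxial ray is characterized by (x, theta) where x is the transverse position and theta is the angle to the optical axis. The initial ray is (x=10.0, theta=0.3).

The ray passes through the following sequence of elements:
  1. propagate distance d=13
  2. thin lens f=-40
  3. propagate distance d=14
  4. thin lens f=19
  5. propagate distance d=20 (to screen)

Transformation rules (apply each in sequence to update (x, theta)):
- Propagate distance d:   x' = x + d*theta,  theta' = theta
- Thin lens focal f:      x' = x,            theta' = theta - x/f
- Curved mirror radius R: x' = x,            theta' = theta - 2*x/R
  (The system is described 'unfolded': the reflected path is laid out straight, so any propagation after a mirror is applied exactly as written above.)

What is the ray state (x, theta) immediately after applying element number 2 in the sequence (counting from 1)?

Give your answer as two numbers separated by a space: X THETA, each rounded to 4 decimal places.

Initial: x=10.0000 theta=0.3000
After 1 (propagate distance d=13): x=13.9000 theta=0.3000
After 2 (thin lens f=-40): x=13.9000 theta=0.6475
Rounded to 4 decimal places: x = 13.9000, theta = 0.6475

Answer: 13.9000 0.6475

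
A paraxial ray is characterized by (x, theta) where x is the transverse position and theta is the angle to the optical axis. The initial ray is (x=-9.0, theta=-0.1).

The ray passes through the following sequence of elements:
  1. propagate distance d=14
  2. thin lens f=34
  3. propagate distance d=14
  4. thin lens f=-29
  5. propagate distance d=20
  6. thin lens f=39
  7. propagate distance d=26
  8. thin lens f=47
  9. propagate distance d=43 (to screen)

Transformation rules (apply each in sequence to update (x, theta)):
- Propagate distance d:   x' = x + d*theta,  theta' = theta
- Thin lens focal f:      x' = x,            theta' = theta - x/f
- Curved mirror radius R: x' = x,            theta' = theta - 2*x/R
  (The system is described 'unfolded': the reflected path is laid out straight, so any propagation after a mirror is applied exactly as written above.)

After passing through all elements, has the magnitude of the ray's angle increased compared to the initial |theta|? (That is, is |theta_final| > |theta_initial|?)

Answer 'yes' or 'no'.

Answer: yes

Derivation:
Initial: x=-9.0000 theta=-0.1000
After 1 (propagate distance d=14): x=-10.4000 theta=-0.1000
After 2 (thin lens f=34): x=-10.4000 theta=7/34 (≈0.2059)
After 3 (propagate distance d=14): x=-639/85 (≈-7.5176) theta=7/34 (≈0.2059)
After 4 (thin lens f=-29): x=-639/85 (≈-7.5176) theta=-263/4930 (≈-0.0533)
After 5 (propagate distance d=20): x=-21161/2465 (≈-8.5846) theta=-263/4930 (≈-0.0533)
After 6 (thin lens f=39): x=-21161/2465 (≈-8.5846) theta=6413/38454 (≈0.1668)
After 7 (propagate distance d=26): x=-31418/7395 (≈-4.2485) theta=6413/38454 (≈0.1668)
After 8 (thin lens f=47): x=-31418/7395 (≈-4.2485) theta=774641/3012230 (≈0.2572)
After 9 (propagate distance d=43 (to screen)): x=61535893/9036690 (≈6.8096) theta=774641/3012230 (≈0.2572)
|theta_initial|=0.1000 |theta_final|=774641/3012230 (≈0.2572) -> increased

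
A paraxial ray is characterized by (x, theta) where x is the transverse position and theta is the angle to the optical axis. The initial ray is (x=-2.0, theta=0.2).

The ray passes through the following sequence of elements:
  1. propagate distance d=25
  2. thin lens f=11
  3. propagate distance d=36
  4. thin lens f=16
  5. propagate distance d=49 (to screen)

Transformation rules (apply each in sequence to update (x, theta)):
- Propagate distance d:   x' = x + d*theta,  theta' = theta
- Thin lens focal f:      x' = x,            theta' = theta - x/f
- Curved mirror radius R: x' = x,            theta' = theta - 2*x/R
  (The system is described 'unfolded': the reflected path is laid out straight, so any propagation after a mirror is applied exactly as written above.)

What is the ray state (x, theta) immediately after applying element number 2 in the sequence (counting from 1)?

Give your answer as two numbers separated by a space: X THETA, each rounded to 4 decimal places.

Answer: 3.0000 -0.0727

Derivation:
Initial: x=-2.0000 theta=0.2000
After 1 (propagate distance d=25): x=3.0000 theta=0.2000
After 2 (thin lens f=11): x=3.0000 theta=-4/55 (≈-0.0727)
Rounded to 4 decimal places: x = 3.0000, theta = -0.0727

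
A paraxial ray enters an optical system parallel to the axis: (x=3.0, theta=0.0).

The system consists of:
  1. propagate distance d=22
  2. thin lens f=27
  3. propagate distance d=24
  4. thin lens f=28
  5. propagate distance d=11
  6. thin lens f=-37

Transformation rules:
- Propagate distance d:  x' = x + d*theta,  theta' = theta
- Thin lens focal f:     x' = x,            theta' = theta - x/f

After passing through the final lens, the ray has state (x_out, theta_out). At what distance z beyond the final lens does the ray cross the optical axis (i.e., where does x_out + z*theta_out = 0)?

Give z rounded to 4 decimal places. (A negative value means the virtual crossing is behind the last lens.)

Initial: x=3.0000 theta=0.0000
After 1 (propagate distance d=22): x=3.0000 theta=0.0000
After 2 (thin lens f=27): x=3.0000 theta=-1/9 (≈-0.1111)
After 3 (propagate distance d=24): x=1/3 (≈0.3333) theta=-1/9 (≈-0.1111)
After 4 (thin lens f=28): x=1/3 (≈0.3333) theta=-31/252 (≈-0.1230)
After 5 (propagate distance d=11): x=-257/252 (≈-1.0198) theta=-31/252 (≈-0.1230)
After 6 (thin lens f=-37): x=-257/252 (≈-1.0198) theta=-39/259 (≈-0.1506)
z_focus = -x_out/theta_out = -(-257/252)/(-39/259) = -9509/1404 ≈ -6.7728
Rounded to 4 decimal places: z = -6.7728

Answer: -6.7728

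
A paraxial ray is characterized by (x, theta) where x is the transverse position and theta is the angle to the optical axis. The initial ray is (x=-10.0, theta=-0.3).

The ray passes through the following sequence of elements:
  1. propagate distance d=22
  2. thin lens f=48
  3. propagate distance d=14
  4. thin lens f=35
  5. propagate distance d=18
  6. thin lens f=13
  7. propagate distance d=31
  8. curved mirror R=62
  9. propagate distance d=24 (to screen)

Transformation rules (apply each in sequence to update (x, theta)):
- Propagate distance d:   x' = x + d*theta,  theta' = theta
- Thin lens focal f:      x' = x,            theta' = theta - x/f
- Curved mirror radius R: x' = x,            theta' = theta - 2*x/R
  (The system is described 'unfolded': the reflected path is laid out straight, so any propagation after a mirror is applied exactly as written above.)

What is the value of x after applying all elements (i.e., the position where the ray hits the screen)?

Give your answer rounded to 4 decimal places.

Initial: x=-10.0000 theta=-0.3000
After 1 (propagate distance d=22): x=-16.6000 theta=-0.3000
After 2 (thin lens f=48): x=-16.6000 theta=11/240 (≈0.0458)
After 3 (propagate distance d=14): x=-383/24 (≈-15.9583) theta=11/240 (≈0.0458)
After 4 (thin lens f=35): x=-383/24 (≈-15.9583) theta=281/560 (≈0.5018)
After 5 (propagate distance d=18): x=-2909/420 (≈-6.9262) theta=281/560 (≈0.5018)
After 6 (thin lens f=13): x=-2909/420 (≈-6.9262) theta=4519/4368 (≈1.0346)
After 7 (propagate distance d=31): x=183059/7280 (≈25.1455) theta=4519/4368 (≈1.0346)
After 8 (curved mirror R=62): x=183059/7280 (≈25.1455) theta=2909/13020 (≈0.2234)
After 9 (propagate distance d=24 (to screen)): x=6884973/225680 (≈30.5077) theta=2909/13020 (≈0.2234)
Rounded to 4 decimal places: x = 30.5077

Answer: 30.5077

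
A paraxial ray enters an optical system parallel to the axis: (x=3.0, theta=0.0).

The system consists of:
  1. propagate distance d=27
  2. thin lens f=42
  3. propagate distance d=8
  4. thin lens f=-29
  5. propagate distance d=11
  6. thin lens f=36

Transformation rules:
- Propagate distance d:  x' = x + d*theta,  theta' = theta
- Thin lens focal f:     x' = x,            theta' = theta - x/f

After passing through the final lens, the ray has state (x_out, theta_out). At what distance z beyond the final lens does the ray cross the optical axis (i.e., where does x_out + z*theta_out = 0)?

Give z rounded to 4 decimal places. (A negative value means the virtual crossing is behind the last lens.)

Initial: x=3.0000 theta=0.0000
After 1 (propagate distance d=27): x=3.0000 theta=0.0000
After 2 (thin lens f=42): x=3.0000 theta=-1/14 (≈-0.0714)
After 3 (propagate distance d=8): x=17/7 (≈2.4286) theta=-1/14 (≈-0.0714)
After 4 (thin lens f=-29): x=17/7 (≈2.4286) theta=5/406 (≈0.0123)
After 5 (propagate distance d=11): x=1041/406 (≈2.5640) theta=5/406 (≈0.0123)
After 6 (thin lens f=36): x=1041/406 (≈2.5640) theta=-41/696 (≈-0.0589)
z_focus = -x_out/theta_out = -(1041/406)/(-41/696) = 12492/287 ≈ 43.5261
Rounded to 4 decimal places: z = 43.5261

Answer: 43.5261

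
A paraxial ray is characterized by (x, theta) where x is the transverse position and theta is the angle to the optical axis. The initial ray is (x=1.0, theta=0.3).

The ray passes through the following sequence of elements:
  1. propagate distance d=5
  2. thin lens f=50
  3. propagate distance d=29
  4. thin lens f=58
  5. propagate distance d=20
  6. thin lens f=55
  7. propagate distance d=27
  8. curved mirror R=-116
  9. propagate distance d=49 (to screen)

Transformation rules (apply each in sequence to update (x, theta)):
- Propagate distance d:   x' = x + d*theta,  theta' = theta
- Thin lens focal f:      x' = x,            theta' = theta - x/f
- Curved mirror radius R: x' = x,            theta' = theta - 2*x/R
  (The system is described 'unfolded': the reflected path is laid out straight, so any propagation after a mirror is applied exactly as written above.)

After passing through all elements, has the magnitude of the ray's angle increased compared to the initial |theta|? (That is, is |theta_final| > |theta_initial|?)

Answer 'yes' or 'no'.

Initial: x=1.0000 theta=0.3000
After 1 (propagate distance d=5): x=2.5000 theta=0.3000
After 2 (thin lens f=50): x=2.5000 theta=0.2500
After 3 (propagate distance d=29): x=9.7500 theta=0.2500
After 4 (thin lens f=58): x=9.7500 theta=19/232 (≈0.0819)
After 5 (propagate distance d=20): x=1321/116 (≈11.3879) theta=19/232 (≈0.0819)
After 6 (thin lens f=55): x=1321/116 (≈11.3879) theta=-1597/12760 (≈-0.1252)
After 7 (propagate distance d=27): x=102191/12760 (≈8.0087) theta=-1597/12760 (≈-0.1252)
After 8 (curved mirror R=-116): x=102191/12760 (≈8.0087) theta=1913/148016 (≈0.0129)
After 9 (propagate distance d=49 (to screen)): x=581433/67280 (≈8.6420) theta=1913/148016 (≈0.0129)
|theta_initial|=0.3000 |theta_final|=1913/148016 (≈0.0129) -> not increased

Answer: no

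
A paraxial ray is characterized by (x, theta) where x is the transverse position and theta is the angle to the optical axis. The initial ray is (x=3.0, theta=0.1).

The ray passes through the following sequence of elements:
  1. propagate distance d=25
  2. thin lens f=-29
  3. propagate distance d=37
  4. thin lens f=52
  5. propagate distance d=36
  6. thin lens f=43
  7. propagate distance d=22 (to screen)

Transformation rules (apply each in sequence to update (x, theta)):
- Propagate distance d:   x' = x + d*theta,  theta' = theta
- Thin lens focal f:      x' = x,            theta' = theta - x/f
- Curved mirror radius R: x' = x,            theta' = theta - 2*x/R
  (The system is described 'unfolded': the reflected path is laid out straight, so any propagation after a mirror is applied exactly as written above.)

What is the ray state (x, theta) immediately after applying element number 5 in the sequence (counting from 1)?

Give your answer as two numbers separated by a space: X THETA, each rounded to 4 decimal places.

Answer: 15.4175 -0.0222

Derivation:
Initial: x=3.0000 theta=0.1000
After 1 (propagate distance d=25): x=5.5000 theta=0.1000
After 2 (thin lens f=-29): x=5.5000 theta=42/145 (≈0.2897)
After 3 (propagate distance d=37): x=4703/290 (≈16.2172) theta=42/145 (≈0.2897)
After 4 (thin lens f=52): x=4703/290 (≈16.2172) theta=-67/3016 (≈-0.0222)
After 5 (propagate distance d=36): x=29062/1885 (≈15.4175) theta=-67/3016 (≈-0.0222)
Rounded to 4 decimal places: x = 15.4175, theta = -0.0222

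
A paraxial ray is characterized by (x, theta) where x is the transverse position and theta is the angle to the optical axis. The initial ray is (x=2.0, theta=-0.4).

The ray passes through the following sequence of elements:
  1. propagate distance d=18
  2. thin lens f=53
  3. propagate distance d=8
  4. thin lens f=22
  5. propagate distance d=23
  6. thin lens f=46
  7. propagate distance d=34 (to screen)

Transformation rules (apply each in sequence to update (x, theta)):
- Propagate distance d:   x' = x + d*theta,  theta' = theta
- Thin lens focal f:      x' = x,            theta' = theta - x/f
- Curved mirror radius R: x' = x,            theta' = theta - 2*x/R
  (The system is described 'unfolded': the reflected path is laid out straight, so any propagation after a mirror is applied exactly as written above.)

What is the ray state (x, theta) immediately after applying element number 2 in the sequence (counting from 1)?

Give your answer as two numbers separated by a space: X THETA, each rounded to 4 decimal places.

Initial: x=2.0000 theta=-0.4000
After 1 (propagate distance d=18): x=-5.2000 theta=-0.4000
After 2 (thin lens f=53): x=-5.2000 theta=-16/53 (≈-0.3019)
Rounded to 4 decimal places: x = -5.2000, theta = -0.3019

Answer: -5.2000 -0.3019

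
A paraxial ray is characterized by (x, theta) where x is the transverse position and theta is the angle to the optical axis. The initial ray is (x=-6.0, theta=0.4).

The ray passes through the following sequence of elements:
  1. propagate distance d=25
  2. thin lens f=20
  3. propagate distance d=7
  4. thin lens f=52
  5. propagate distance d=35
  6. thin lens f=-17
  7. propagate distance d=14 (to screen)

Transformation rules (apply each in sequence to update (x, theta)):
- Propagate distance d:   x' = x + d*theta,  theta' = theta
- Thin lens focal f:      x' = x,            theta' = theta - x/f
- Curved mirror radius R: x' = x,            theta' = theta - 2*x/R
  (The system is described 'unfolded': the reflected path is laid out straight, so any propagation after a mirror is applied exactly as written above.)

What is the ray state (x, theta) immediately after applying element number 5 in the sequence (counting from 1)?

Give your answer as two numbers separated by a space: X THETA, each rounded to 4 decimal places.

Answer: 8.7654 0.0962

Derivation:
Initial: x=-6.0000 theta=0.4000
After 1 (propagate distance d=25): x=4.0000 theta=0.4000
After 2 (thin lens f=20): x=4.0000 theta=0.2000
After 3 (propagate distance d=7): x=5.4000 theta=0.2000
After 4 (thin lens f=52): x=5.4000 theta=5/52 (≈0.0962)
After 5 (propagate distance d=35): x=2279/260 (≈8.7654) theta=5/52 (≈0.0962)
Rounded to 4 decimal places: x = 8.7654, theta = 0.0962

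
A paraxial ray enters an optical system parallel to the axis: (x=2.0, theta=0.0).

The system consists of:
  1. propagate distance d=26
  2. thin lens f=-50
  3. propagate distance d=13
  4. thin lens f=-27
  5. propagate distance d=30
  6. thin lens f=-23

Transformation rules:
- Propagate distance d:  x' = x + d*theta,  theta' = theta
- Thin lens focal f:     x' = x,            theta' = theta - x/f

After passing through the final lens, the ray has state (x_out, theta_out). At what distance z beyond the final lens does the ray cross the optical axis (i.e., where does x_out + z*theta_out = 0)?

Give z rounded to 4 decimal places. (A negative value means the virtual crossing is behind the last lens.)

Initial: x=2.0000 theta=0.0000
After 1 (propagate distance d=26): x=2.0000 theta=0.0000
After 2 (thin lens f=-50): x=2.0000 theta=0.0400
After 3 (propagate distance d=13): x=2.5200 theta=0.0400
After 4 (thin lens f=-27): x=2.5200 theta=2/15 (≈0.1333)
After 5 (propagate distance d=30): x=6.5200 theta=2/15 (≈0.1333)
After 6 (thin lens f=-23): x=6.5200 theta=719/1725 (≈0.4168)
z_focus = -x_out/theta_out = -(6.5200)/(719/1725) = -11247/719 ≈ -15.6426
Rounded to 4 decimal places: z = -15.6426

Answer: -15.6426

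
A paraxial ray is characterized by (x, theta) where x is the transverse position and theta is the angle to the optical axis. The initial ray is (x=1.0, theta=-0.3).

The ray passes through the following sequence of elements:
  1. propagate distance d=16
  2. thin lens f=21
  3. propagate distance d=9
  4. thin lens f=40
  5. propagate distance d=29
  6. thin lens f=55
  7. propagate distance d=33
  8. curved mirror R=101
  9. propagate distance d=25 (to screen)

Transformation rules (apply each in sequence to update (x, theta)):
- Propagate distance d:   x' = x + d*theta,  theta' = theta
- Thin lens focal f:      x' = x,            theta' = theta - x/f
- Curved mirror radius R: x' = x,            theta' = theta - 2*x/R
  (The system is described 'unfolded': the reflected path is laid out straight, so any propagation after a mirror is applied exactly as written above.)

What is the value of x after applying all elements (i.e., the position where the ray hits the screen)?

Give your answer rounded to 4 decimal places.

Initial: x=1.0000 theta=-0.3000
After 1 (propagate distance d=16): x=-3.8000 theta=-0.3000
After 2 (thin lens f=21): x=-3.8000 theta=-5/42 (≈-0.1190)
After 3 (propagate distance d=9): x=-341/70 (≈-4.8714) theta=-5/42 (≈-0.1190)
After 4 (thin lens f=40): x=-341/70 (≈-4.8714) theta=23/8400 (≈0.0027)
After 5 (propagate distance d=29): x=-40253/8400 (≈-4.7920) theta=23/8400 (≈0.0027)
After 6 (thin lens f=55): x=-40253/8400 (≈-4.7920) theta=20759/231000 (≈0.0899)
After 7 (propagate distance d=33): x=-76711/42000 (≈-1.8265) theta=20759/231000 (≈0.0899)
After 8 (curved mirror R=101): x=-76711/42000 (≈-1.8265) theta=24504/194425 (≈0.1260)
After 9 (propagate distance d=25 (to screen)): x=8828297/6666000 (≈1.3244) theta=24504/194425 (≈0.1260)
Rounded to 4 decimal places: x = 1.3244

Answer: 1.3244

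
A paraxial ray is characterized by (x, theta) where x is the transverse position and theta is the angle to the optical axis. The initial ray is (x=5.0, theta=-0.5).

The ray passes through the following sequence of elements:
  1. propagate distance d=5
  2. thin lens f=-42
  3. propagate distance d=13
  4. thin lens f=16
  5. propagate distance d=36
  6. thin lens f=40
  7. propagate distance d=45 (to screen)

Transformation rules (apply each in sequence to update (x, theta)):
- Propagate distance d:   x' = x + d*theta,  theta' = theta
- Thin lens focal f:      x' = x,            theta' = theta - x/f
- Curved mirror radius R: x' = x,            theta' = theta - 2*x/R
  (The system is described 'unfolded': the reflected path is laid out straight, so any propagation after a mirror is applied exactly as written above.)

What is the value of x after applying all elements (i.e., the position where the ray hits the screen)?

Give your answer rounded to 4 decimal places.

Initial: x=5.0000 theta=-0.5000
After 1 (propagate distance d=5): x=2.5000 theta=-0.5000
After 2 (thin lens f=-42): x=2.5000 theta=-37/84 (≈-0.4405)
After 3 (propagate distance d=13): x=-271/84 (≈-3.2262) theta=-37/84 (≈-0.4405)
After 4 (thin lens f=16): x=-271/84 (≈-3.2262) theta=-107/448 (≈-0.2388)
After 5 (propagate distance d=36): x=-3973/336 (≈-11.8244) theta=-107/448 (≈-0.2388)
After 6 (thin lens f=40): x=-3973/336 (≈-11.8244) theta=109/1920 (≈0.0568)
After 7 (propagate distance d=45 (to screen)): x=-24917/2688 (≈-9.2697) theta=109/1920 (≈0.0568)
Rounded to 4 decimal places: x = -9.2697

Answer: -9.2697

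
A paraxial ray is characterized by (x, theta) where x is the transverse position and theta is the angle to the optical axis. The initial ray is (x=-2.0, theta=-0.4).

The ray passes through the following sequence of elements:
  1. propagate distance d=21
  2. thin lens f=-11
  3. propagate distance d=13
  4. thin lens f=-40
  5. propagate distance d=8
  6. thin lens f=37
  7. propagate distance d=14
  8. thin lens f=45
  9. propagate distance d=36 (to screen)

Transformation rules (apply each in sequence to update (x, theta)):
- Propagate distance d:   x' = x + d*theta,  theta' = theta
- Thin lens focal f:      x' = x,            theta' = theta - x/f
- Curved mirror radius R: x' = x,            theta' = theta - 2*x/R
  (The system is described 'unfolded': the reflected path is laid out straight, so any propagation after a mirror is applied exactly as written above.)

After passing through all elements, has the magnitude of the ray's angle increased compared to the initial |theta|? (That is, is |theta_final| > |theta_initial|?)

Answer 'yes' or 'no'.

Initial: x=-2.0000 theta=-0.4000
After 1 (propagate distance d=21): x=-10.4000 theta=-0.4000
After 2 (thin lens f=-11): x=-10.4000 theta=-74/55 (≈-1.3455)
After 3 (propagate distance d=13): x=-1534/55 (≈-27.8909) theta=-74/55 (≈-1.3455)
After 4 (thin lens f=-40): x=-1534/55 (≈-27.8909) theta=-2247/1100 (≈-2.0427)
After 5 (propagate distance d=8): x=-12164/275 (≈-44.2327) theta=-2247/1100 (≈-2.0427)
After 6 (thin lens f=37): x=-12164/275 (≈-44.2327) theta=-34483/40700 (≈-0.8472)
After 7 (propagate distance d=14): x=-1141517/20350 (≈-56.0942) theta=-34483/40700 (≈-0.8472)
After 8 (thin lens f=45): x=-1141517/20350 (≈-56.0942) theta=731299/1831500 (≈0.3993)
After 9 (propagate distance d=36 (to screen)): x=-4244987/101750 (≈-41.7198) theta=731299/1831500 (≈0.3993)
|theta_initial|=0.4000 |theta_final|=731299/1831500 (≈0.3993) -> not increased

Answer: no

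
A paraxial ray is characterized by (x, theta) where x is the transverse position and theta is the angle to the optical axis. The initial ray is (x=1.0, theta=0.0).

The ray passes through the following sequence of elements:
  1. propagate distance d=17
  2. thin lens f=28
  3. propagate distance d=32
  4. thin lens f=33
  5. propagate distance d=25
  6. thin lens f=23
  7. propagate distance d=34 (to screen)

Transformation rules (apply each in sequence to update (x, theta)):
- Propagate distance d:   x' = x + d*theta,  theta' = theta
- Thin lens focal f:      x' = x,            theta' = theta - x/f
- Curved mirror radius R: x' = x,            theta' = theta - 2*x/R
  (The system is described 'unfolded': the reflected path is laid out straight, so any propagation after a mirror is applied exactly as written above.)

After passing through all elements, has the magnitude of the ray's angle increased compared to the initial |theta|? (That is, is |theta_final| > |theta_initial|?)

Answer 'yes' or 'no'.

Initial: x=1.0000 theta=0.0000
After 1 (propagate distance d=17): x=1.0000 theta=0.0000
After 2 (thin lens f=28): x=1.0000 theta=-1/28 (≈-0.0357)
After 3 (propagate distance d=32): x=-1/7 (≈-0.1429) theta=-1/28 (≈-0.0357)
After 4 (thin lens f=33): x=-1/7 (≈-0.1429) theta=-29/924 (≈-0.0314)
After 5 (propagate distance d=25): x=-857/924 (≈-0.9275) theta=-29/924 (≈-0.0314)
After 6 (thin lens f=23): x=-857/924 (≈-0.9275) theta=95/10626 (≈0.0089)
After 7 (propagate distance d=34 (to screen)): x=-631/1012 (≈-0.6235) theta=95/10626 (≈0.0089)
|theta_initial|=0.0000 |theta_final|=95/10626 (≈0.0089) -> increased

Answer: yes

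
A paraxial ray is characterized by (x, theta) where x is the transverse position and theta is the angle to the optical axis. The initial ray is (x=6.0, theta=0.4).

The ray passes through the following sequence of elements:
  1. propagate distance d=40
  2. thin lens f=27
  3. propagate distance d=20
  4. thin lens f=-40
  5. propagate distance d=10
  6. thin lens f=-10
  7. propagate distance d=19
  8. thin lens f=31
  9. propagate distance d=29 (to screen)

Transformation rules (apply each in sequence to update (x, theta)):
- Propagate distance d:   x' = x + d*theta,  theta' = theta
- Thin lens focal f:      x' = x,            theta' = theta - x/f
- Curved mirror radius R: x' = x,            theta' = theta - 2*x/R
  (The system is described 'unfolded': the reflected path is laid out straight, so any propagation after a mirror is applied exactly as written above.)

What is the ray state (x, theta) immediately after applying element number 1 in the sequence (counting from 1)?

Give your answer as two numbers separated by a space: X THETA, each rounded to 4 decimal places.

Initial: x=6.0000 theta=0.4000
After 1 (propagate distance d=40): x=22.0000 theta=0.4000
Rounded to 4 decimal places: x = 22.0000, theta = 0.4000

Answer: 22.0000 0.4000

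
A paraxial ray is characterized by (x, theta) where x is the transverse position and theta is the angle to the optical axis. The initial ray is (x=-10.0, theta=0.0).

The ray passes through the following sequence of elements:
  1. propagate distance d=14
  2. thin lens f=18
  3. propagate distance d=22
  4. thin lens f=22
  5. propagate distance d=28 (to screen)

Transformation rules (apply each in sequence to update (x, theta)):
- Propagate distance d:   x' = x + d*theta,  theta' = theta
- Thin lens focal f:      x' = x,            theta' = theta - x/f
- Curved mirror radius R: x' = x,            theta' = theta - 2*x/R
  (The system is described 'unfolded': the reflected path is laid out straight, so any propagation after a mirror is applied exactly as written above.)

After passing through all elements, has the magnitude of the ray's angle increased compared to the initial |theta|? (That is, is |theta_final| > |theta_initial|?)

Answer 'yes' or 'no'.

Answer: yes

Derivation:
Initial: x=-10.0000 theta=0.0000
After 1 (propagate distance d=14): x=-10.0000 theta=0.0000
After 2 (thin lens f=18): x=-10.0000 theta=5/9 (≈0.5556)
After 3 (propagate distance d=22): x=20/9 (≈2.2222) theta=5/9 (≈0.5556)
After 4 (thin lens f=22): x=20/9 (≈2.2222) theta=5/11 (≈0.4545)
After 5 (propagate distance d=28 (to screen)): x=1480/99 (≈14.9495) theta=5/11 (≈0.4545)
|theta_initial|=0.0000 |theta_final|=5/11 (≈0.4545) -> increased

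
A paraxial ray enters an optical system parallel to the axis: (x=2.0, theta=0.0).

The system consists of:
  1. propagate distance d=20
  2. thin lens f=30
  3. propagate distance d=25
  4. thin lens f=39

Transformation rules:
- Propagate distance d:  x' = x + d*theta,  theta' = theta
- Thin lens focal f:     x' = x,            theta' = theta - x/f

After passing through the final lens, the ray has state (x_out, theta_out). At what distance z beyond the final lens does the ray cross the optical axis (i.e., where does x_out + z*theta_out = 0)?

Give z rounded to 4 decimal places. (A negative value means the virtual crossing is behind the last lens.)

Answer: 4.4318

Derivation:
Initial: x=2.0000 theta=0.0000
After 1 (propagate distance d=20): x=2.0000 theta=0.0000
After 2 (thin lens f=30): x=2.0000 theta=-1/15 (≈-0.0667)
After 3 (propagate distance d=25): x=1/3 (≈0.3333) theta=-1/15 (≈-0.0667)
After 4 (thin lens f=39): x=1/3 (≈0.3333) theta=-44/585 (≈-0.0752)
z_focus = -x_out/theta_out = -(1/3)/(-44/585) = 195/44 ≈ 4.4318
Rounded to 4 decimal places: z = 4.4318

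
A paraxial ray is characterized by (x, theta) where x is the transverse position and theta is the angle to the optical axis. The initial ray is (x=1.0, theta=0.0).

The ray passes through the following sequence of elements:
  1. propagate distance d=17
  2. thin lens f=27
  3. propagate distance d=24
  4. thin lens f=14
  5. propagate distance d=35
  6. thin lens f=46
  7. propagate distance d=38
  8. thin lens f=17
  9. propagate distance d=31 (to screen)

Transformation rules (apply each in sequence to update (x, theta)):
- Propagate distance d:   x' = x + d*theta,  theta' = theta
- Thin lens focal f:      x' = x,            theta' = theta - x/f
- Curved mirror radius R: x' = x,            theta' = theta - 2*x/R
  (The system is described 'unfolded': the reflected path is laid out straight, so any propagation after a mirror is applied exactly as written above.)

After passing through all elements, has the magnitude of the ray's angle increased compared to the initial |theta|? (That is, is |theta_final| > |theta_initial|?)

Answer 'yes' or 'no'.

Answer: yes

Derivation:
Initial: x=1.0000 theta=0.0000
After 1 (propagate distance d=17): x=1.0000 theta=0.0000
After 2 (thin lens f=27): x=1.0000 theta=-1/27 (≈-0.0370)
After 3 (propagate distance d=24): x=1/9 (≈0.1111) theta=-1/27 (≈-0.0370)
After 4 (thin lens f=14): x=1/9 (≈0.1111) theta=-17/378 (≈-0.0450)
After 5 (propagate distance d=35): x=-79/54 (≈-1.4630) theta=-17/378 (≈-0.0450)
After 6 (thin lens f=46): x=-79/54 (≈-1.4630) theta=-229/17388 (≈-0.0132)
After 7 (propagate distance d=38): x=-2845/1449 (≈-1.9634) theta=-229/17388 (≈-0.0132)
After 8 (thin lens f=17): x=-2845/1449 (≈-1.9634) theta=4321/42228 (≈0.1023)
After 9 (propagate distance d=31 (to screen)): x=357277/295596 (≈1.2087) theta=4321/42228 (≈0.1023)
|theta_initial|=0.0000 |theta_final|=4321/42228 (≈0.1023) -> increased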